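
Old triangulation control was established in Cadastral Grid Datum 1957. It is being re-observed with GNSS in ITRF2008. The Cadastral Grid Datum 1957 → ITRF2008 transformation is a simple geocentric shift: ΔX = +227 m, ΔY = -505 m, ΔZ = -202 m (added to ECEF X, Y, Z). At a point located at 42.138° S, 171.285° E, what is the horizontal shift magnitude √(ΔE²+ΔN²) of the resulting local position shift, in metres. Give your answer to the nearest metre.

583 m

At φ = -42.138°, λ = 171.285°: sin φ = -0.670919, cos φ = 0.741531, sin λ = 0.151520, cos λ = -0.988454.
ΔE = −sin λ·ΔX + cos λ·ΔY = −(0.151520)·(227) + (-0.988454)·(-505) = 464.77 m.
ΔN = −sin φ cos λ·ΔX − sin φ sin λ·ΔY + cos φ·ΔZ = −(-0.670919)(-0.988454)(227) − (-0.670919)(0.151520)(-505) + (0.741531)(-202) = -351.67 m.
Horizontal magnitude = √(ΔE² + ΔN²) = √(464.77² + (-351.67)²) = 582.82 m.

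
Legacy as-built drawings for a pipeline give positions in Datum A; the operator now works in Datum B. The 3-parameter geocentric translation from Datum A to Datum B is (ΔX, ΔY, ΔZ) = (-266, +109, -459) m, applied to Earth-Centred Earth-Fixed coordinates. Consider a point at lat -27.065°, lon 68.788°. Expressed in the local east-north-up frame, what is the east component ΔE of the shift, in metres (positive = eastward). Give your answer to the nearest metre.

The local east axis at (φ, λ) is (−sin λ, cos λ, 0), so ΔE = −sin(68.788°)·(-266) + cos(68.788°)·109 = 287.42 m.

ΔE = 287 m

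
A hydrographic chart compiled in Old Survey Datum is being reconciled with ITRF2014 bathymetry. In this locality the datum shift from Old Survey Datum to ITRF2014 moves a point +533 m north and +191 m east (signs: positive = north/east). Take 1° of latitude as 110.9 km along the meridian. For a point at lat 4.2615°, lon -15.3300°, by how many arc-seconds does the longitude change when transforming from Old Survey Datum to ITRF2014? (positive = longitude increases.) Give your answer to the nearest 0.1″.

Δλ = 6.2″

At latitude 4.2615°, cos φ = 0.997235.
1° of longitude at this latitude = 110.9 × cos φ = 110.59 km, so Δλ = 191.0 / 110593.4 = 0.0017270° = 6.217″.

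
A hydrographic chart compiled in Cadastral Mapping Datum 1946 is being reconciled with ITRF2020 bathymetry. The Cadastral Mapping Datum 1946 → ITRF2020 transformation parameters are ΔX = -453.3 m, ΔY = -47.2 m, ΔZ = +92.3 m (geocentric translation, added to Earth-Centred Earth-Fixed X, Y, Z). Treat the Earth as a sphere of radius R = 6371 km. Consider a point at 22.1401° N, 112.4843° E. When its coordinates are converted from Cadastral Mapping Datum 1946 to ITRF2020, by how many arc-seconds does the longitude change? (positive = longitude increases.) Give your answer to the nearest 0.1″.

sin φ = 0.376873, cos φ = 0.926265, sin λ = 0.923984, cos λ = -0.382430.
East component: ΔE = −sin λ·ΔX + cos λ·ΔY = −(0.923984)(-453.3) + (-0.382430)(-47.2) = 436.89 m.
1° of latitude spans πR/180 = 111195 m; at latitude φ, 1° of longitude spans that × cos φ = 102996.0 m, so Δλ = 436.89 / 102996.0 × 3600 = 15.271″.

Δλ = 15.3″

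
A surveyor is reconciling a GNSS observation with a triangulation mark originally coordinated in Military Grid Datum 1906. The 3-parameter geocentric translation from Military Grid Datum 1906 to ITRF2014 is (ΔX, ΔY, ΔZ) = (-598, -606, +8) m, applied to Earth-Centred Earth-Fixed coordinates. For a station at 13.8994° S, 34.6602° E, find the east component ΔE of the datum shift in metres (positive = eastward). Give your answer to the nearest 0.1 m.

The local east axis at (φ, λ) is (−sin λ, cos λ, 0), so ΔE = −sin(34.6602°)·(-598) + cos(34.6602°)·(-606) = -158.37 m.

ΔE = -158.4 m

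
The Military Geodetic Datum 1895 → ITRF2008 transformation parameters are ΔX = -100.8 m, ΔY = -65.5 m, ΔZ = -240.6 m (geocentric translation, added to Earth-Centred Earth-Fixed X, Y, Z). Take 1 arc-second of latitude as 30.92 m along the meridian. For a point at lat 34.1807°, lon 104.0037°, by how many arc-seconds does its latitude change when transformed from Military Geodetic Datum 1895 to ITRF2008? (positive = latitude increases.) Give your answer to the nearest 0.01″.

sin φ = 0.561805, cos φ = 0.827270, sin λ = 0.970280, cos λ = -0.241985.
North component: ΔN = −sin φ cos λ·ΔX − sin φ sin λ·ΔY + cos φ·ΔZ = −(0.561805)(-0.241985)(-100.8) − (0.561805)(0.970280)(-65.5) + (0.827270)(-240.6) = -177.04 m.
1° of latitude spans 3600 × 30.92 = 111312 m, so Δφ = -177.04 / 111312 × 3600 = -5.726″.

Δφ = -5.73″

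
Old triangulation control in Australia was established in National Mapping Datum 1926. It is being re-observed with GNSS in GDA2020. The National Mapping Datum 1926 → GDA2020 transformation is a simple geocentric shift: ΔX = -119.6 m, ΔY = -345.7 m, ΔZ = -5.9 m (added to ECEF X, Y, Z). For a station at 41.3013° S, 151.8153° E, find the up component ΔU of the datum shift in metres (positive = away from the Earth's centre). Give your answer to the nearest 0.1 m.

ΔU = -39.6 m

The local up (radial) axis is (cos φ cos λ, cos φ sin λ, sin φ), giving ΔU = 79.196 − 122.664 + 3.894 = -39.57 m.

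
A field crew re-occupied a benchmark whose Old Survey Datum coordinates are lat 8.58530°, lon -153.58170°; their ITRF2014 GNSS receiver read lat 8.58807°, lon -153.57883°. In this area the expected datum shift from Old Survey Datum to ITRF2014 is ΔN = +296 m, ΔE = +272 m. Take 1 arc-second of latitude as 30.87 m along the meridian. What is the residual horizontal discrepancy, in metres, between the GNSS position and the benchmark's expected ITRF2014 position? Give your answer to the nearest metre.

Observed coordinate differences: Δφ = +0.00277°, Δλ = +0.00287°.
Converting to metres (1° lat = 111132 m, cos φ = 0.988795): observed ΔN = 307.8 m, observed ΔE = 315.4 m.
Subtracting the expected shift leaves a residual of 307.8 − (296) = 11.8 m north and 315.4 − (272) = 43.4 m east.
Residual distance = √(11.8² + 43.4²) = 45.0 m.

45 m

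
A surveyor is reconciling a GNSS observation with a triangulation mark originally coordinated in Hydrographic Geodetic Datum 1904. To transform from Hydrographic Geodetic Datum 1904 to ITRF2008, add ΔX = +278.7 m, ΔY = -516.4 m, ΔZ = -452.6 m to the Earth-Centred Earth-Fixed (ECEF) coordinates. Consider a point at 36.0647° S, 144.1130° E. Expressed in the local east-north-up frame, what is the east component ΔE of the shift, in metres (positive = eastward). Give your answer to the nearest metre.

The local east axis at (φ, λ) is (−sin λ, cos λ, 0), so ΔE = −sin(144.1130°)·278.7 + cos(144.1130°)·(-516.4) = 255.00 m.

ΔE = 255 m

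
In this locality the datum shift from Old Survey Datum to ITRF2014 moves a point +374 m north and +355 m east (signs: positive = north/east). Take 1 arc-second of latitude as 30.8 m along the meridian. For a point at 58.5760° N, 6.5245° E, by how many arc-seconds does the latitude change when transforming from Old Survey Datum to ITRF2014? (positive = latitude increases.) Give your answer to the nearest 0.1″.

Δφ = 12.1″

1″ of latitude = 30.80 m, so Δφ = 374.0 / 30.80 = 12.143″.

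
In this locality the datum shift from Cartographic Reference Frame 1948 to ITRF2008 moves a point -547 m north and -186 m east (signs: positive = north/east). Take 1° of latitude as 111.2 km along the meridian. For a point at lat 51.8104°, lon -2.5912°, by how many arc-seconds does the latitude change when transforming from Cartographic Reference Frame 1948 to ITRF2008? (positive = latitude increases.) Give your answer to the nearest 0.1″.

1° of latitude = 111.2 km, so Δφ = -547.0 / 111200 = -0.0049191° = -17.709″.

Δφ = -17.7″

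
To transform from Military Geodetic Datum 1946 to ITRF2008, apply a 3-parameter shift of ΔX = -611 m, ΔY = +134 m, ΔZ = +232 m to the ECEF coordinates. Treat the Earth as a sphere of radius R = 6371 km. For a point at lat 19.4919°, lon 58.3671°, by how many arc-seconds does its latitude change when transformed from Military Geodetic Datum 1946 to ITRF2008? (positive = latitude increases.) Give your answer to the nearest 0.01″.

sin φ = 0.333674, cos φ = 0.942689, sin λ = 0.851426, cos λ = 0.524475.
North component: ΔN = −sin φ cos λ·ΔX − sin φ sin λ·ΔY + cos φ·ΔZ = −(0.333674)(0.524475)(-611) − (0.333674)(0.851426)(134) + (0.942689)(232) = 287.56 m.
1° of latitude spans πR/180 = 111195 m, so Δφ = 287.56 / 111195 × 3600 = 9.310″.

Δφ = 9.31″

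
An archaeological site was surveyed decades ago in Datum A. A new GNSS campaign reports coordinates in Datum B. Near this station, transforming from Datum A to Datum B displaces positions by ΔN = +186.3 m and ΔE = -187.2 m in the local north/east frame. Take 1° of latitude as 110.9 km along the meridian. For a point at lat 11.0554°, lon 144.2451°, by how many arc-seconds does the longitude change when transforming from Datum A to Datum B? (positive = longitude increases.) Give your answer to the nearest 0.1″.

At latitude 11.0554°, cos φ = 0.981442.
1° of longitude at this latitude = 110.9 × cos φ = 108.84 km, so Δλ = -187.2 / 108841.9 = -0.0017199° = -6.192″.

Δλ = -6.2″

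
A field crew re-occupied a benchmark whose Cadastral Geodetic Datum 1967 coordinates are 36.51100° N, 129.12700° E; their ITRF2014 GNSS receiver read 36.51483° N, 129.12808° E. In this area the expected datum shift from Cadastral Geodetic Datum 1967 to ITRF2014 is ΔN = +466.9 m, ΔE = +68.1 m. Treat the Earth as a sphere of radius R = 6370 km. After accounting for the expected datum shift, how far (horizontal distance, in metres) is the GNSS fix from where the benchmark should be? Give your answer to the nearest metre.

Observed coordinate differences: Δφ = +0.00383°, Δλ = +0.00108°.
Converting to metres (1° lat = 111177 m, cos φ = 0.803743): observed ΔN = 425.8 m, observed ΔE = 96.5 m.
Subtracting the expected shift leaves a residual of 425.8 − (466.9) = -41.1 m north and 96.5 − (68.1) = 28.4 m east.
Residual distance = √((-41.1)² + 28.4²) = 50.0 m.

50 m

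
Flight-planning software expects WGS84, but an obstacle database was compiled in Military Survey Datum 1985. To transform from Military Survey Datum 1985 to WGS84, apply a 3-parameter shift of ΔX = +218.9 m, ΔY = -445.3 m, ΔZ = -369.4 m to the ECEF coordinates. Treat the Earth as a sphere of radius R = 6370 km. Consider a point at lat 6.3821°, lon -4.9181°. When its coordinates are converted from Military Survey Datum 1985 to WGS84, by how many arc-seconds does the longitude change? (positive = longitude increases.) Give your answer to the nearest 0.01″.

sin φ = 0.111158, cos φ = 0.993803, sin λ = -0.085732, cos λ = 0.996318.
East component: ΔE = −sin λ·ΔX + cos λ·ΔY = −(-0.085732)(218.9) + (0.996318)(-445.3) = -424.89 m.
1° of latitude spans πR/180 = 111177 m; at latitude φ, 1° of longitude spans that × cos φ = 110488.5 m, so Δλ = -424.89 / 110488.5 × 3600 = -13.844″.

Δλ = -13.84″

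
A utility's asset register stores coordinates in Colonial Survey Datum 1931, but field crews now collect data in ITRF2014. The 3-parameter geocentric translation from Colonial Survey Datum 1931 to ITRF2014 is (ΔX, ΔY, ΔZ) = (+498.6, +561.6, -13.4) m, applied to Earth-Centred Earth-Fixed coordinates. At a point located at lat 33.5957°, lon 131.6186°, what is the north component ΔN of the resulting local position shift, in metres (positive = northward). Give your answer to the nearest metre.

ΔN = -60 m

At φ = 33.5957°, λ = 131.6186°: sin φ = 0.553329, cos φ = 0.832963, sin λ = 0.747583, cos λ = -0.664169.
ΔN = −sin φ cos λ·ΔX − sin φ sin λ·ΔY + cos φ·ΔZ = −(0.553329)(-0.664169)(498.6) − (0.553329)(0.747583)(561.6) + (0.832963)(-13.4) = -60.24 m.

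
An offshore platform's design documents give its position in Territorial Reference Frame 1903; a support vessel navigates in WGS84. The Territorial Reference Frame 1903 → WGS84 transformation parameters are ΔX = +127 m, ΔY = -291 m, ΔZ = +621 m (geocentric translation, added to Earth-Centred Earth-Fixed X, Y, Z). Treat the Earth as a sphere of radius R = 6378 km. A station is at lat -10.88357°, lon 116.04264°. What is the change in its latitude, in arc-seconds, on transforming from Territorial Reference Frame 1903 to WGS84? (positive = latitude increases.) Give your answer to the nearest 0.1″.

Δφ = 17.8″

sin φ = -0.188814, cos φ = 0.982013, sin λ = 0.898468, cos λ = -0.439040.
North component: ΔN = −sin φ cos λ·ΔX − sin φ sin λ·ΔY + cos φ·ΔZ = −(-0.188814)(-0.439040)(127) − (-0.188814)(0.898468)(-291) + (0.982013)(621) = 549.94 m.
1° of latitude spans πR/180 = 111317 m, so Δφ = 549.94 / 111317 × 3600 = 17.785″.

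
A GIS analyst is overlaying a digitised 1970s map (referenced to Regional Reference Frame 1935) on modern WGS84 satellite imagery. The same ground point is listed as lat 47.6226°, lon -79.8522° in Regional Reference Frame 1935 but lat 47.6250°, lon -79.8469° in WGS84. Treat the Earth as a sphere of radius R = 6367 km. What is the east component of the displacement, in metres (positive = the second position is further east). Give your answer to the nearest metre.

Δφ = 47.6250° − 47.6226° = +0.0024°; Δλ = -79.8469° − -79.8522° = +0.0053°.
1° along a meridian = πR/180 = 111125 m.
ΔN = Δφ × 111125 = 266.7 m; ΔE = Δλ × 111125 × cos(47.6226°) = +0.0053 × 111125 × 0.674011 = 397.0 m.

ΔE = 397 m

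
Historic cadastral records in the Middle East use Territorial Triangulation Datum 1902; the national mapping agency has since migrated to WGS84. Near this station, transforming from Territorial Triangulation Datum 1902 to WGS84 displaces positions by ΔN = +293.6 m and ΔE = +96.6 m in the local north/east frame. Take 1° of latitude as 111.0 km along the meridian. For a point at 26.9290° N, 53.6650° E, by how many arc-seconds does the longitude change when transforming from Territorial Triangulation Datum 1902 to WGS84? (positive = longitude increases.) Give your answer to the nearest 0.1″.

At latitude 26.9290°, cos φ = 0.891568.
1° of longitude at this latitude = 111.0 × cos φ = 98.96 km, so Δλ = 96.6 / 98964.1 = 0.0009761° = 3.514″.

Δλ = 3.5″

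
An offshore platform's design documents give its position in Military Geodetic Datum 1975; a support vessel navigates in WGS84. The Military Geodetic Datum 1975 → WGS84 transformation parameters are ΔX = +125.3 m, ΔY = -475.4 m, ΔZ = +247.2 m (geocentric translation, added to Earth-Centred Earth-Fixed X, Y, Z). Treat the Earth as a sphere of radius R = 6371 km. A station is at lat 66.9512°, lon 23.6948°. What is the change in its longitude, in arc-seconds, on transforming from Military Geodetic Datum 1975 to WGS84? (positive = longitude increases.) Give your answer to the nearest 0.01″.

sin φ = 0.920172, cos φ = 0.391515, sin λ = 0.401865, cos λ = 0.915699.
East component: ΔE = −sin λ·ΔX + cos λ·ΔY = −(0.401865)(125.3) + (0.915699)(-475.4) = -485.68 m.
1° of latitude spans πR/180 = 111195 m; at latitude φ, 1° of longitude spans that × cos φ = 43534.5 m, so Δλ = -485.68 / 43534.5 × 3600 = -40.162″.

Δλ = -40.16″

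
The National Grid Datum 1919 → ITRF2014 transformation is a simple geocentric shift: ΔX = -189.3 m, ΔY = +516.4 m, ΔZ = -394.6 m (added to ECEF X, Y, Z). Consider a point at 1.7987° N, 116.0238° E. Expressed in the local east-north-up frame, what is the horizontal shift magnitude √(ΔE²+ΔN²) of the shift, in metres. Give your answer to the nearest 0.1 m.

At φ = 1.7987°, λ = 116.0238°: sin φ = 0.031388, cos φ = 0.999507, sin λ = 0.898612, cos λ = -0.438744.
ΔE = −sin λ·ΔX + cos λ·ΔY = −(0.898612)·(-189.3) + (-0.438744)·(516.4) = -56.46 m.
ΔN = −sin φ cos λ·ΔX − sin φ sin λ·ΔY + cos φ·ΔZ = −(0.031388)(-0.438744)(-189.3) − (0.031388)(0.898612)(516.4) + (0.999507)(-394.6) = -411.58 m.
Horizontal magnitude = √(ΔE² + ΔN²) = √((-56.46)² + (-411.58)²) = 415.43 m.

415.4 m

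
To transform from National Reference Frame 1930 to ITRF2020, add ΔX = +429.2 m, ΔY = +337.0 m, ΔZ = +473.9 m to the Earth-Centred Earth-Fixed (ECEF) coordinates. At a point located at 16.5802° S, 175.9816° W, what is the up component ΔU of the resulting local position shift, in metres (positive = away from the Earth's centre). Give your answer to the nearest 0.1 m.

At φ = -16.5802°, λ = -175.9816°: sin φ = -0.285357, cos φ = 0.958421, sin λ = -0.070077, cos λ = -0.997542.
ΔU = cos φ cos λ·ΔX + cos φ sin λ·ΔY + sin φ·ΔZ = (0.958421)(-0.997542)(429.2) + (0.958421)(-0.070077)(337.0) + (-0.285357)(473.9) = -568.21 m.

ΔU = -568.2 m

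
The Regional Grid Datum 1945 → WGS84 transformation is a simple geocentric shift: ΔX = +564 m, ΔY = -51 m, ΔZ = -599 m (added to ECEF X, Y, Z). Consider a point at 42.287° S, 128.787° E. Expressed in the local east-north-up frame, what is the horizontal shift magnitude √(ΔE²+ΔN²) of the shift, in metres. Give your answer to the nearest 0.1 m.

The local east axis at (φ, λ) is (−sin λ, cos λ, 0), so ΔE = −sin(128.787°)·564 + cos(128.787°)·(-51) = -407.68 m.
The local north axis is (−sin φ cos λ, −sin φ sin λ, cos φ), giving ΔN = -237.719 − 26.748 − 443.130 = -707.60 m.
Horizontal magnitude = √(ΔE² + ΔN²) = √((-407.68)² + (-707.60)²) = 816.64 m.

816.6 m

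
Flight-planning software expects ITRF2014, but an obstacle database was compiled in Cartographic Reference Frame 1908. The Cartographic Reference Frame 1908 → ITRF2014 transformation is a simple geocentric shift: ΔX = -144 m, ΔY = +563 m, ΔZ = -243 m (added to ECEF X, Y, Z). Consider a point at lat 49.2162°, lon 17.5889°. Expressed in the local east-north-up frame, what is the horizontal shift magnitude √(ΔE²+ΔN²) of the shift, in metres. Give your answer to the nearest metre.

609 m

At φ = 49.2162°, λ = 17.5889°: sin φ = 0.757180, cos φ = 0.653207, sin λ = 0.302185, cos λ = 0.953249.
ΔE = −sin λ·ΔX + cos λ·ΔY = −(0.302185)·(-144) + (0.953249)·(563) = 580.19 m.
ΔN = −sin φ cos λ·ΔX − sin φ sin λ·ΔY + cos φ·ΔZ = −(0.757180)(0.953249)(-144) − (0.757180)(0.302185)(563) + (0.653207)(-243) = -183.61 m.
Horizontal magnitude = √(ΔE² + ΔN²) = √(580.19² + (-183.61)²) = 608.55 m.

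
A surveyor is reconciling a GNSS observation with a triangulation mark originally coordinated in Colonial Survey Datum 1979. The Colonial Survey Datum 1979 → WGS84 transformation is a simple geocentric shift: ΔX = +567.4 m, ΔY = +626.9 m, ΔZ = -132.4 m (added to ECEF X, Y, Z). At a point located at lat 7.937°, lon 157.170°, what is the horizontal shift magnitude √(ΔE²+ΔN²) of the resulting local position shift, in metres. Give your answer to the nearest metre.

At φ = 7.937°, λ = 157.170°: sin φ = 0.138084, cos φ = 0.990420, sin λ = 0.387998, cos λ = -0.921660.
ΔE = −sin λ·ΔX + cos λ·ΔY = −(0.387998)·(567.4) + (-0.921660)·(626.9) = -797.94 m.
ΔN = −sin φ cos λ·ΔX − sin φ sin λ·ΔY + cos φ·ΔZ = −(0.138084)(-0.921660)(567.4) − (0.138084)(0.387998)(626.9) + (0.990420)(-132.4) = -92.51 m.
Horizontal magnitude = √(ΔE² + ΔN²) = √((-797.94)² + (-92.51)²) = 803.28 m.

803 m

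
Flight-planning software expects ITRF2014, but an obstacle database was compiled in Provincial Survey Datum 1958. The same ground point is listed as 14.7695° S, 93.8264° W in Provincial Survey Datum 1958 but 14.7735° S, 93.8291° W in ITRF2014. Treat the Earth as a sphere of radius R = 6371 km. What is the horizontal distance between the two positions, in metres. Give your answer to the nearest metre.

531 m

Δφ = -14.7735° − -14.7695° = -0.0040°; Δλ = -93.8291° − -93.8264° = -0.0027°.
1° along a meridian = πR/180 = 111195 m.
ΔN = Δφ × 111195 = -444.8 m; ΔE = Δλ × 111195 × cos(-14.7695°) = -0.0027 × 111195 × 0.966959 = -290.3 m.
Distance = √(ΔE² + ΔN²) = √((-290.3)² + (-444.8)²) = 531.1 m.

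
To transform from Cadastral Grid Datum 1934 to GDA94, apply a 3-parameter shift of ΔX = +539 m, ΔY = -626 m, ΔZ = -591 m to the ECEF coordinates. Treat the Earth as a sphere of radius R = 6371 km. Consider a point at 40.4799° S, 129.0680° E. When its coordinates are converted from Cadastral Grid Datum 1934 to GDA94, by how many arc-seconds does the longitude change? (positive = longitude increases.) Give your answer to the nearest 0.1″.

Δλ = -1.0″

sin φ = -0.649181, cos φ = 0.760634, sin λ = 0.776399, cos λ = -0.630242.
East component: ΔE = −sin λ·ΔX + cos λ·ΔY = −(0.776399)(539) + (-0.630242)(-626) = -23.95 m.
1° of latitude spans πR/180 = 111195 m; at latitude φ, 1° of longitude spans that × cos φ = 84578.6 m, so Δλ = -23.95 / 84578.6 × 3600 = -1.019″.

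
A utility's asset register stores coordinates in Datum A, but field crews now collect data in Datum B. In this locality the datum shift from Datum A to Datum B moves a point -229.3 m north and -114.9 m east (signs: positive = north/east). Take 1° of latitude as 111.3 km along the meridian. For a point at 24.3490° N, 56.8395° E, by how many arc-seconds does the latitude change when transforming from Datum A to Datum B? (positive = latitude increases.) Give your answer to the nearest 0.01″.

Δφ = -7.42″

1° of latitude = 111.3 km, so Δφ = -229.3 / 111300 = -0.0020602° = -7.417″.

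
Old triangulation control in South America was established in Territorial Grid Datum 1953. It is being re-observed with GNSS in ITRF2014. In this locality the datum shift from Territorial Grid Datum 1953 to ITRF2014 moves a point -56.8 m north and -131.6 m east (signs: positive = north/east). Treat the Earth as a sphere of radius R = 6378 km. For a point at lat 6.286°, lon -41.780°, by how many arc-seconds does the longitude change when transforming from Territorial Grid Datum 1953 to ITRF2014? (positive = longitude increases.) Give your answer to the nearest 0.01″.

At latitude 6.286°, cos φ = 0.993988.
One radian of longitude at latitude φ spans R cos φ, so Δλ = ΔE / (R cos φ) = -131.6 / (6378000 × 0.993988) = -2.0758e-05 rad = -4.282″.

Δλ = -4.28″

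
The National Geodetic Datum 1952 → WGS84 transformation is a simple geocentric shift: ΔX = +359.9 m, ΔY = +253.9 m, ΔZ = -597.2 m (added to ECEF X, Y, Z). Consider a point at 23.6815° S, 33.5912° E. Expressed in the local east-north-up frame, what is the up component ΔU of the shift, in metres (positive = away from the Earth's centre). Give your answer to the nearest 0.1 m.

ΔU = 643.1 m

At φ = -23.6815°, λ = 33.5912°: sin φ = -0.401652, cos φ = 0.915792, sin λ = 0.553264, cos λ = 0.833006.
ΔU = cos φ cos λ·ΔX + cos φ sin λ·ΔY + sin φ·ΔZ = (0.915792)(0.833006)(359.9) + (0.915792)(0.553264)(253.9) + (-0.401652)(-597.2) = 643.06 m.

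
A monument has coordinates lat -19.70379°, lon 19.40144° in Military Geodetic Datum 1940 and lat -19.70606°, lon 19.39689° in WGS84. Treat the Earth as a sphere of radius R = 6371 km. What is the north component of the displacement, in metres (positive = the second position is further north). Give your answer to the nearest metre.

Δφ = -19.70606° − -19.70379° = -0.00227°; Δλ = 19.39689° − 19.40144° = -0.00455°.
1° along a meridian = πR/180 = 111195 m.
ΔN = Δφ × 111195 = -252.4 m; ΔE = Δλ × 111195 × cos(-19.70379°) = -0.00455 × 111195 × 0.941448 = -476.3 m.

ΔN = -252 m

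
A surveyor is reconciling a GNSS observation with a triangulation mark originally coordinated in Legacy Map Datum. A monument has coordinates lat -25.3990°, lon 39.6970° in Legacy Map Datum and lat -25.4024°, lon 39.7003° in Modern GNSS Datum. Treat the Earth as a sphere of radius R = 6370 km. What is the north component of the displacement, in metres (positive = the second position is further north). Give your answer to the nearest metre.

Δφ = -25.4024° − -25.3990° = -0.0034°; Δλ = 39.7003° − 39.6970° = +0.0033°.
1° along a meridian = πR/180 = 111177 m.
ΔN = Δφ × 111177 = -378.0 m; ΔE = Δλ × 111177 × cos(-25.3990°) = +0.0033 × 111177 × 0.903343 = 331.4 m.

ΔN = -378 m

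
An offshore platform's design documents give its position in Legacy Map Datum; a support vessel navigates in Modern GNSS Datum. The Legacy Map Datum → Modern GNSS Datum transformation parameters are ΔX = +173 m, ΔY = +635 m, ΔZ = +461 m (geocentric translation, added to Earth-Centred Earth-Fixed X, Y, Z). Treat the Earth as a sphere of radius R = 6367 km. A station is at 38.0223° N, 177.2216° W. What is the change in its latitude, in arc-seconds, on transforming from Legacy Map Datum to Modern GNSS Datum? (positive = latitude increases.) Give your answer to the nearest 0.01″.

Δφ = 15.83″

sin φ = 0.615968, cos φ = 0.787771, sin λ = -0.048473, cos λ = -0.998824.
North component: ΔN = −sin φ cos λ·ΔX − sin φ sin λ·ΔY + cos φ·ΔZ = −(0.615968)(-0.998824)(173) − (0.615968)(-0.048473)(635) + (0.787771)(461) = 488.56 m.
1° of latitude spans πR/180 = 111125 m, so Δφ = 488.56 / 111125 × 3600 = 15.827″.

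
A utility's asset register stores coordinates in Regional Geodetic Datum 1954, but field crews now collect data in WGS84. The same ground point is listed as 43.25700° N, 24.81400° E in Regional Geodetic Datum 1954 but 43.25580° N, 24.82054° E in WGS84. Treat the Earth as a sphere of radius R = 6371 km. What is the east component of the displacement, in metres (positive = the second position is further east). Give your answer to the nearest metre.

ΔE = 530 m

Δφ = 43.25580° − 43.25700° = -0.00120°; Δλ = 24.82054° − 24.81400° = +0.00654°.
1° along a meridian = πR/180 = 111195 m.
ΔN = Δφ × 111195 = -133.4 m; ΔE = Δλ × 111195 × cos(43.25700°) = +0.00654 × 111195 × 0.728287 = 529.6 m.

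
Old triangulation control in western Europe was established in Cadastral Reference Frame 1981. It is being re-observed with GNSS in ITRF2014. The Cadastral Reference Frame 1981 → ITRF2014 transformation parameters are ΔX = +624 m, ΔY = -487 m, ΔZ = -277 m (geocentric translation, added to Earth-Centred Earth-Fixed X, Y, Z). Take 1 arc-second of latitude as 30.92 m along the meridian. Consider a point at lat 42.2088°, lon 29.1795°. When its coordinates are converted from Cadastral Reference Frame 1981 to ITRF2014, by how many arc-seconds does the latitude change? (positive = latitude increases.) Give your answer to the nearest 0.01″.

sin φ = 0.671834, cos φ = 0.740701, sin λ = 0.487547, cos λ = 0.873097.
North component: ΔN = −sin φ cos λ·ΔX − sin φ sin λ·ΔY + cos φ·ΔZ = −(0.671834)(0.873097)(624) − (0.671834)(0.487547)(-487) + (0.740701)(-277) = -411.68 m.
1° of latitude spans 3600 × 30.92 = 111312 m, so Δφ = -411.68 / 111312 × 3600 = -13.314″.

Δφ = -13.31″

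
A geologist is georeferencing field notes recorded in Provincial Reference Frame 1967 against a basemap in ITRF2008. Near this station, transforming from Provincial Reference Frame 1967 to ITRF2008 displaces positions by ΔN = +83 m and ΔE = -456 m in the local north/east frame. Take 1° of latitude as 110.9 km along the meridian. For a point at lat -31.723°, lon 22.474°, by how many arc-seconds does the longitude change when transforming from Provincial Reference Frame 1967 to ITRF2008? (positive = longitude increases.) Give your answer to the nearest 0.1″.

Δλ = -17.4″

At latitude -31.723°, cos φ = 0.850600.
1° of longitude at this latitude = 110.9 × cos φ = 94.33 km, so Δλ = -456.0 / 94331.6 = -0.0048340° = -17.402″.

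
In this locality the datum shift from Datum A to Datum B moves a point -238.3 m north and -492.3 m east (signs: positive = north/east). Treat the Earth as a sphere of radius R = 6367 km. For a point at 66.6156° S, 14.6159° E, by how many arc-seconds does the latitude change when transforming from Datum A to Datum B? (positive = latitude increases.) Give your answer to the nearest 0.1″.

Δφ = -7.7″

On a sphere of radius R, 1 rad of latitude = R, so Δφ = ΔN / R = -238.3 / 6367000 = -3.7427e-05 rad = -7.720″.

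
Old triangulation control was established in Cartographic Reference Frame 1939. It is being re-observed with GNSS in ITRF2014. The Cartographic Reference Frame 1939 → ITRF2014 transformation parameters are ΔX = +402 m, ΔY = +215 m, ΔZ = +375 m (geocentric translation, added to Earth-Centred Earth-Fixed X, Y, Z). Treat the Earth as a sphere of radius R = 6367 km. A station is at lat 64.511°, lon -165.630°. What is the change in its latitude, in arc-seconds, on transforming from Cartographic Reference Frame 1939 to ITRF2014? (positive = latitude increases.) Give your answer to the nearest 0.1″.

Δφ = 18.2″

sin φ = 0.902668, cos φ = 0.430338, sin λ = -0.248183, cos λ = -0.968713.
North component: ΔN = −sin φ cos λ·ΔX − sin φ sin λ·ΔY + cos φ·ΔZ = −(0.902668)(-0.968713)(402) − (0.902668)(-0.248183)(215) + (0.430338)(375) = 561.06 m.
1° of latitude spans πR/180 = 111125 m, so Δφ = 561.06 / 111125 × 3600 = 18.176″.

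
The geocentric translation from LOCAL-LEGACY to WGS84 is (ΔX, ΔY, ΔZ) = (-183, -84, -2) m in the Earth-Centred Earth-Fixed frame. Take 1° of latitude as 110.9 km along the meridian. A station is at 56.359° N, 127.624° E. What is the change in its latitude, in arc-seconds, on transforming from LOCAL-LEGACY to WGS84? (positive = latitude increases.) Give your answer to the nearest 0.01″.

Δφ = -1.26″

sin φ = 0.832525, cos φ = 0.553987, sin λ = 0.792034, cos λ = -0.610477.
North component: ΔN = −sin φ cos λ·ΔX − sin φ sin λ·ΔY + cos φ·ΔZ = −(0.832525)(-0.610477)(-183) − (0.832525)(0.792034)(-84) + (0.553987)(-2) = -38.73 m.
1° of latitude spans 110900 m, so Δφ = -38.73 / 110900 × 3600 = -1.257″.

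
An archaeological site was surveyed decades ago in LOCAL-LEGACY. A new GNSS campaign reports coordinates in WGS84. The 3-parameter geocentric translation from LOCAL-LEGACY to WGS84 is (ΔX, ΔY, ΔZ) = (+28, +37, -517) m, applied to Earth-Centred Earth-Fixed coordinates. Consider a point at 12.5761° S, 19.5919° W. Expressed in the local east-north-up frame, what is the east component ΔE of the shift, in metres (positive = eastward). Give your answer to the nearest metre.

ΔE = 44 m

The local east axis at (φ, λ) is (−sin λ, cos λ, 0), so ΔE = −sin(-19.5919°)·28 + cos(-19.5919°)·37 = 44.25 m.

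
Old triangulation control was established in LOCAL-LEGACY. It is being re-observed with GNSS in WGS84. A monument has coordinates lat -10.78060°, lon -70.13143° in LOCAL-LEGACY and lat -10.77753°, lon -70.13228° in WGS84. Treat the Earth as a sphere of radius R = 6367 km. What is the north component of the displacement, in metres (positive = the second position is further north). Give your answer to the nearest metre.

Δφ = -10.77753° − -10.78060° = +0.00307°; Δλ = -70.13228° − -70.13143° = -0.00085°.
1° along a meridian = πR/180 = 111125 m.
ΔN = Δφ × 111125 = 341.2 m; ΔE = Δλ × 111125 × cos(-10.78060°) = -0.00085 × 111125 × 0.982351 = -92.8 m.

ΔN = 341 m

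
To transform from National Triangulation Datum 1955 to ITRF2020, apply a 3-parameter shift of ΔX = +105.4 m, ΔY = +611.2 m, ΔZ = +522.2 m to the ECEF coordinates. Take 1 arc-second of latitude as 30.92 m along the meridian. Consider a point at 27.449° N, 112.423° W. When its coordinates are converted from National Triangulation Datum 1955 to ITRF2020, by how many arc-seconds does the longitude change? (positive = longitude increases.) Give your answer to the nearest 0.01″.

sin φ = 0.460959, cos φ = 0.887421, sin λ = -0.924393, cos λ = -0.381441.
East component: ΔE = −sin λ·ΔX + cos λ·ΔY = −(-0.924393)(105.4) + (-0.381441)(611.2) = -135.71 m.
1° of latitude spans 3600 × 30.92 = 111312 m; at latitude φ, 1° of longitude spans that × cos φ = 98780.7 m, so Δλ = -135.71 / 98780.7 × 3600 = -4.946″.

Δλ = -4.95″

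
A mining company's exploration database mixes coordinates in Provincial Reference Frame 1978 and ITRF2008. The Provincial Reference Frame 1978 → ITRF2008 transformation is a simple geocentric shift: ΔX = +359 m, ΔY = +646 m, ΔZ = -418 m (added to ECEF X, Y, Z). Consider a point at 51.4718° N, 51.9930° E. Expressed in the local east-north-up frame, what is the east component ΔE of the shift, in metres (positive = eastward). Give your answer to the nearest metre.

The local east axis at (φ, λ) is (−sin λ, cos λ, 0), so ΔE = −sin(51.9930°)·359 + cos(51.9930°)·646 = 114.91 m.

ΔE = 115 m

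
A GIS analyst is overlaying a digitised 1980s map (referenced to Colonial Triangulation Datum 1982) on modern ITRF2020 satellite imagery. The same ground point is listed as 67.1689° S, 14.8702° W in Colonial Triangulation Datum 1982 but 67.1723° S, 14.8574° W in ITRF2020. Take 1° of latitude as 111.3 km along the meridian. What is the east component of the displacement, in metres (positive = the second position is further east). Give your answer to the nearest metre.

ΔE = 553 m

Δφ = -67.1723° − -67.1689° = -0.0034°; Δλ = -14.8574° − -14.8702° = +0.0128°.
ΔN = Δφ × 111300 = -378.4 m; ΔE = Δλ × 111300 × cos(-67.1689°) = +0.0128 × 111300 × 0.388016 = 552.8 m.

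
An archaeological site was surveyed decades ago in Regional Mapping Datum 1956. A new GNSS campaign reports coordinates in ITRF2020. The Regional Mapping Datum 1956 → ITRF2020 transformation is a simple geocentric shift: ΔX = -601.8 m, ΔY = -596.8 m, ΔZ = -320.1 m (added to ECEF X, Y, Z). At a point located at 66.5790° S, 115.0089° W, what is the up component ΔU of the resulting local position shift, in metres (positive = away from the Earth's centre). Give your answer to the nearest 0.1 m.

The local up (radial) axis is (cos φ cos λ, cos φ sin λ, sin φ), giving ΔU = 101.127 + 214.977 + 293.727 = 609.83 m.

ΔU = 609.8 m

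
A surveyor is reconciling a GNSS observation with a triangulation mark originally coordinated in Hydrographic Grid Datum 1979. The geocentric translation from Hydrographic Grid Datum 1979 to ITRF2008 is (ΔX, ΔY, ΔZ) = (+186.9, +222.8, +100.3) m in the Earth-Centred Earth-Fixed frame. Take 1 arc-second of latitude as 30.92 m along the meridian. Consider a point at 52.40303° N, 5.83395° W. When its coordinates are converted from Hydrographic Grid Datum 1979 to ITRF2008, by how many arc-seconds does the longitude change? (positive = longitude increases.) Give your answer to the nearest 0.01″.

sin φ = 0.792322, cos φ = 0.610103, sin λ = -0.101646, cos λ = 0.994821.
East component: ΔE = −sin λ·ΔX + cos λ·ΔY = −(-0.101646)(186.9) + (0.994821)(222.8) = 240.64 m.
1° of latitude spans 3600 × 30.92 = 111312 m; at latitude φ, 1° of longitude spans that × cos φ = 67911.8 m, so Δλ = 240.64 / 67911.8 × 3600 = 12.757″.

Δλ = 12.76″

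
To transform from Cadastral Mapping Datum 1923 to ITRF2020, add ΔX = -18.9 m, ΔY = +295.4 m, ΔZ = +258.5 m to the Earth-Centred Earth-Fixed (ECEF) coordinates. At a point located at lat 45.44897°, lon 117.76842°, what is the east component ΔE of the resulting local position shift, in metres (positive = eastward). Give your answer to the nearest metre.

At φ = 45.44897°, λ = 117.76842°: sin φ = 0.712626, cos φ = 0.701544, sin λ = 0.884838, cos λ = -0.465899.
ΔE = −sin λ·ΔX + cos λ·ΔY = −(0.884838)·(-18.9) + (-0.465899)·(295.4) = -120.90 m.

ΔE = -121 m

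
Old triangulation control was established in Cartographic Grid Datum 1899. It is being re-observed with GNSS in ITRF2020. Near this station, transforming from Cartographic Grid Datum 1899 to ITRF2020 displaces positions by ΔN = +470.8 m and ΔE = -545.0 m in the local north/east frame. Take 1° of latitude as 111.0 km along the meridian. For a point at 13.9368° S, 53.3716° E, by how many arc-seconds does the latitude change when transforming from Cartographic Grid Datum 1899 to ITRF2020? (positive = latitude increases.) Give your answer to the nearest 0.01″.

Δφ = 15.27″

1° of latitude = 111.0 km, so Δφ = 470.8 / 111000 = 0.0042414° = 15.269″.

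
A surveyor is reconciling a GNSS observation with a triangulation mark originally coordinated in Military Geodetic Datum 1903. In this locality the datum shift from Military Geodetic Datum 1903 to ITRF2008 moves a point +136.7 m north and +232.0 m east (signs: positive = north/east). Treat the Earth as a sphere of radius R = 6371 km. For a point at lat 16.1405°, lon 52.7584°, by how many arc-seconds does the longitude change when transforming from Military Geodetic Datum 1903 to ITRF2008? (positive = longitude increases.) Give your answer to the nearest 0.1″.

Δλ = 7.8″

At latitude 16.1405°, cos φ = 0.960583.
One radian of longitude at latitude φ spans R cos φ, so Δλ = ΔE / (R cos φ) = 232.0 / (6371000 × 0.960583) = 3.7909e-05 rad = 7.819″.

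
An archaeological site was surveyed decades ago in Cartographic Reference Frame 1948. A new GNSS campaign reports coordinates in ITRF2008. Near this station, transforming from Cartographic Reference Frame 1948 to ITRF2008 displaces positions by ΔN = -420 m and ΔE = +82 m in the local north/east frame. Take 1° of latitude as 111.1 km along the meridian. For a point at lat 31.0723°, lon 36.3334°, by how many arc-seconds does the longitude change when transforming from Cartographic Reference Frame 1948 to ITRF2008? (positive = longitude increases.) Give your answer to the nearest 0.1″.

At latitude 31.0723°, cos φ = 0.856517.
1° of longitude at this latitude = 111.1 × cos φ = 95.16 km, so Δλ = 82.0 / 95159.0 = 0.0008617° = 3.102″.

Δλ = 3.1″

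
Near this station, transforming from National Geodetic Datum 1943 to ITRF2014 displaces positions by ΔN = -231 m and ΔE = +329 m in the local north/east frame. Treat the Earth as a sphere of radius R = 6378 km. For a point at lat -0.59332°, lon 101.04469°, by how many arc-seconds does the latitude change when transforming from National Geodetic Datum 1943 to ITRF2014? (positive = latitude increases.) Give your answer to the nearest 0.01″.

On a sphere of radius R, 1 rad of latitude = R, so Δφ = ΔN / R = -231.0 / 6378000 = -3.6218e-05 rad = -7.471″.

Δφ = -7.47″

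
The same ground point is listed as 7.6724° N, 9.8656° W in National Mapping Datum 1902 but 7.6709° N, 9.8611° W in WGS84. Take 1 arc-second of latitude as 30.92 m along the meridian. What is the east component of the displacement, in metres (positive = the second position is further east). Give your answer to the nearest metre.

Δφ = 7.6709° − 7.6724° = -0.0015°; Δλ = -9.8611° − -9.8656° = +0.0045°.
1° of latitude = 3600 × 30.92 = 111312 m.
ΔN = Δφ × 111312 = -167.0 m; ΔE = Δλ × 111312 × cos(7.6724°) = +0.0045 × 111312 × 0.991048 = 496.4 m.

ΔE = 496 m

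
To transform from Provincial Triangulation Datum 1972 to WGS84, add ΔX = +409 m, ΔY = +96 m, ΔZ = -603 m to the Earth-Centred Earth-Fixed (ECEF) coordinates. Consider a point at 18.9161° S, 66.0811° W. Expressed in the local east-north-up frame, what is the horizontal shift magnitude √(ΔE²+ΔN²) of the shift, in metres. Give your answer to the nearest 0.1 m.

683.8 m

At φ = -18.9161°, λ = -66.0811°: sin φ = -0.324183, cos φ = 0.945994, sin λ = -0.914120, cos λ = 0.405443.
ΔE = −sin λ·ΔX + cos λ·ΔY = −(-0.914120)·(409) + (0.405443)·(96) = 412.80 m.
ΔN = −sin φ cos λ·ΔX − sin φ sin λ·ΔY + cos φ·ΔZ = −(-0.324183)(0.405443)(409) − (-0.324183)(-0.914120)(96) + (0.945994)(-603) = -545.13 m.
Horizontal magnitude = √(ΔE² + ΔN²) = √(412.80² + (-545.13)²) = 683.79 m.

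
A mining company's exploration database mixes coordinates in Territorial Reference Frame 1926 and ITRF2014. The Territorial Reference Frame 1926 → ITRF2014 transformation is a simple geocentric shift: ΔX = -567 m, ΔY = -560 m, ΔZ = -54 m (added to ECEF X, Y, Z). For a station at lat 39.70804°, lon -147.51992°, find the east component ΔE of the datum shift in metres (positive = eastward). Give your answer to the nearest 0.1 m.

At φ = 39.70804°, λ = -147.51992°: sin φ = 0.638876, cos φ = 0.769310, sin λ = -0.537006, cos λ = -0.843578.
ΔE = −sin λ·ΔX + cos λ·ΔY = −(-0.537006)·(-567) + (-0.843578)·(-560) = 167.92 m.

ΔE = 167.9 m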